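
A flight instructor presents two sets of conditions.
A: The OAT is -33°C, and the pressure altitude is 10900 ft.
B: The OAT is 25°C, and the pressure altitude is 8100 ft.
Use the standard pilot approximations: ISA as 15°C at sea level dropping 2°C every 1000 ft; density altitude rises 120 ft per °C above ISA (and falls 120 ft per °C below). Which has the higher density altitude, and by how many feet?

A: ISA temp = -6.8°C, deviation -26.2°C, DA = 10900 + 120 × (-26.2) = 7756 ft.
B: ISA temp = -1.2°C, deviation +26.2°C, DA = 8100 + 120 × 26.2 = 11244 ft.
B is higher by 11244 − 7756 = 3488 ft.

B by 3488 ft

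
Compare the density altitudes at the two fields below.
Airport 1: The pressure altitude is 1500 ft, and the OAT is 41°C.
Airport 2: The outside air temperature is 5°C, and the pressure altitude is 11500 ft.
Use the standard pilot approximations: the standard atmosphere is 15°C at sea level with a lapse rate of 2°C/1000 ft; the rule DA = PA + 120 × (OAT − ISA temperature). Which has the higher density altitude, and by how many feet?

Airport 1: ISA temp = 12°C, deviation +29°C, DA = 1500 + 120 × 29 = 4980 ft.
Airport 2: ISA temp = -8°C, deviation +13°C, DA = 11500 + 120 × 13 = 13060 ft.
Airport 2 is higher by 13060 − 4980 = 8080 ft.

Airport 2 by 8080 ft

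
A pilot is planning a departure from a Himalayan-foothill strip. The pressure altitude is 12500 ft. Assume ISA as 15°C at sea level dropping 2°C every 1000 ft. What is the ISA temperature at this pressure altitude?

ISA temperature = 15 − 2 × (12500/1000) = 15 − 25 = -10°C.

-10°C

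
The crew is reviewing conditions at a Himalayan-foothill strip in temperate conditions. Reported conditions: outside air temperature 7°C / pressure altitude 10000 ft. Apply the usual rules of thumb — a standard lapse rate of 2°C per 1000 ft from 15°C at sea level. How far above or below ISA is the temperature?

ISA+12°C

ISA temperature at 10000 ft = 15 − 2 × (10000/1000) = -5°C.
Deviation = OAT − ISA = 7 − (-5) = +12°C.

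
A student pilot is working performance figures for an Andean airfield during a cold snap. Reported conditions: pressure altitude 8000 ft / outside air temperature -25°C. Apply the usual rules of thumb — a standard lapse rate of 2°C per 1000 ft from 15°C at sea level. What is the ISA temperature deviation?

ISA temperature at 8000 ft = 15 − 2 × (8000/1000) = -1°C.
Deviation = OAT − ISA = -25 − (-1) = -24°C.

ISA-24°C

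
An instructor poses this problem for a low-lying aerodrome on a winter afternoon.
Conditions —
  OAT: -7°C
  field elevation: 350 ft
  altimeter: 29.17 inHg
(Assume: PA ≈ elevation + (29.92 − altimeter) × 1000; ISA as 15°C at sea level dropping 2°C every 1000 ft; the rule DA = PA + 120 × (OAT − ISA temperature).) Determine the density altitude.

-1276 ft

Pressure altitude = 350 + (29.92 − 29.17) × 1000 = 350 + (+750) = 1100 ft.
ISA temperature at 1100 ft = 15 − 2 × (1100/1000) = 12.8°C.
ISA deviation = -7 − 12.8 = -19.8°C.
Density altitude = 1100 + 120 × (-19.8) = -1276 ft.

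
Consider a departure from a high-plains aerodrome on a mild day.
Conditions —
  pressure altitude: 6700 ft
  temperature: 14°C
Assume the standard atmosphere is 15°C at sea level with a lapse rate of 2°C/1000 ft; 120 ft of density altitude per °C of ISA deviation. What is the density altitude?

ISA temperature at 6700 ft = 15 − 2 × (6700/1000) = 1.6°C.
ISA deviation = 14 − 1.6 = +12.4°C.
Density altitude = 6700 + 120 × (12.4) = 6700 + (+1488) = 8188 ft.

8188 ft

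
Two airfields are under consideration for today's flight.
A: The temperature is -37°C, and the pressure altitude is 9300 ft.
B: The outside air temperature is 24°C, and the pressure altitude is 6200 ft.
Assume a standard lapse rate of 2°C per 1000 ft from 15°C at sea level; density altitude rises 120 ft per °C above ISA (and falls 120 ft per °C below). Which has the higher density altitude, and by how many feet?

A: ISA temp = -3.6°C, deviation -33.4°C, DA = 9300 + 120 × (-33.4) = 5292 ft.
B: ISA temp = 2.6°C, deviation +21.4°C, DA = 6200 + 120 × 21.4 = 8768 ft.
B is higher by 8768 − 5292 = 3476 ft.

B by 3476 ft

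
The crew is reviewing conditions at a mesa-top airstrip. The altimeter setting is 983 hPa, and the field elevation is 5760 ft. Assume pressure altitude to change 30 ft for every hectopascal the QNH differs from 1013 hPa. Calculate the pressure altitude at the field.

6660 ft

Pressure correction = (1013 − 983) × 30 = +900 ft.
Pressure altitude = 5760 + (+900) = 6660 ft.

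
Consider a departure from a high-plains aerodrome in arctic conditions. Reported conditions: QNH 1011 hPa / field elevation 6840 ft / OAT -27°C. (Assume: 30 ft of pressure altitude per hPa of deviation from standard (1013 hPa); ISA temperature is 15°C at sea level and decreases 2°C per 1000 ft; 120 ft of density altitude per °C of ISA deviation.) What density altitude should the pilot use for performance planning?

Pressure altitude = 6840 + (1013 − 1011) × 30 = 6840 + (+60) = 6900 ft.
ISA temperature at 6900 ft = 15 − 2 × (6900/1000) = 1.2°C.
ISA deviation = -27 − 1.2 = -28.2°C.
Density altitude = 6900 + 120 × (-28.2) = 3516 ft.

3516 ft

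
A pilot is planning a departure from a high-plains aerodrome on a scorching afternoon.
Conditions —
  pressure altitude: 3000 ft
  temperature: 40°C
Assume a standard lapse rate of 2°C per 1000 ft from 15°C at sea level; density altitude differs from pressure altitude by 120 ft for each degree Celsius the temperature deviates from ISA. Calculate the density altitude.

ISA temperature at 3000 ft = 15 − 2 × (3000/1000) = 9°C.
ISA deviation = 40 − 9 = +31°C.
Density altitude = 3000 + 120 × (31) = 3000 + (+3720) = 6720 ft.

6720 ft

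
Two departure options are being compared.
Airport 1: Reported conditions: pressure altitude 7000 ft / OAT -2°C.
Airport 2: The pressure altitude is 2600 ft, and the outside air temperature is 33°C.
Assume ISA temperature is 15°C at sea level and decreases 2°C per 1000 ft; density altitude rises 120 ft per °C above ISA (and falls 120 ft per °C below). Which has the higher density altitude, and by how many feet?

Airport 1: ISA temp = 1°C, deviation -3°C, DA = 7000 + 120 × (-3) = 6640 ft.
Airport 2: ISA temp = 9.8°C, deviation +23.2°C, DA = 2600 + 120 × 23.2 = 5384 ft.
Airport 1 is higher by 6640 − 5384 = 1256 ft.

Airport 1 by 1256 ft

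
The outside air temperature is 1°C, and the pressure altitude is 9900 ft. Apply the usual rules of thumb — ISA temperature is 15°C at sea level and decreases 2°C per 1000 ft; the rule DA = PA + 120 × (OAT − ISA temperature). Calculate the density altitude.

10596 ft

ISA temperature at 9900 ft = 15 − 2 × (9900/1000) = -4.8°C.
ISA deviation = 1 − (-4.8) = +5.8°C.
Density altitude = 9900 + 120 × (5.8) = 9900 + (+696) = 10596 ft.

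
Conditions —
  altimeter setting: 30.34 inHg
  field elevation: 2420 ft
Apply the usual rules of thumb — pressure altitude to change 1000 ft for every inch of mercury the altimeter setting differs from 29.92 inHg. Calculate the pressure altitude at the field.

2000 ft

Pressure correction = (29.92 − 30.34) × 1000 = -420 ft.
Pressure altitude = 2420 + (-420) = 2000 ft.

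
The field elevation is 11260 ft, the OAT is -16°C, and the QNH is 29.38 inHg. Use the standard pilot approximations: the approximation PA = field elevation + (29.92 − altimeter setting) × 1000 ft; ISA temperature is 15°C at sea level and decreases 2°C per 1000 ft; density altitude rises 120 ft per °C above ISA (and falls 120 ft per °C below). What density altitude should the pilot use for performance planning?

10912 ft

Pressure altitude = 11260 + (29.92 − 29.38) × 1000 = 11260 + (+540) = 11800 ft.
ISA temperature at 11800 ft = 15 − 2 × (11800/1000) = -8.6°C.
ISA deviation = -16 − (-8.6) = -7.4°C.
Density altitude = 11800 + 120 × (-7.4) = 10912 ft.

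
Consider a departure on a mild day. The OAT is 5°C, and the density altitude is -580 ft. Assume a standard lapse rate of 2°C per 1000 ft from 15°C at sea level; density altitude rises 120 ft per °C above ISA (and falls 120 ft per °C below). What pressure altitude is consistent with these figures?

DA = PA + 120 × (OAT − (15 − 2·PA/1000)) = PA + 120·OAT − 1800 + 0.24·PA = 1.24·PA + 120·OAT − 1800.
So 1.24·PA = -580 − 120 × 5 + 1800 = 620.
PA = 620 / 1.24 = 500 ft.

500 ft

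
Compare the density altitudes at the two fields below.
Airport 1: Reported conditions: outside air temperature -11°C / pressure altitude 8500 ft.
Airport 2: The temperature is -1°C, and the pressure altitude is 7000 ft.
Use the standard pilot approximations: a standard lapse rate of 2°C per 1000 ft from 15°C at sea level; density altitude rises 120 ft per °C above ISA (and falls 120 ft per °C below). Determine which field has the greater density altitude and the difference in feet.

Airport 1: ISA temp = -2°C, deviation -9°C, DA = 8500 + 120 × (-9) = 7420 ft.
Airport 2: ISA temp = 1°C, deviation -2°C, DA = 7000 + 120 × (-2) = 6760 ft.
Airport 1 is higher by 7420 − 6760 = 660 ft.

Airport 1 by 660 ft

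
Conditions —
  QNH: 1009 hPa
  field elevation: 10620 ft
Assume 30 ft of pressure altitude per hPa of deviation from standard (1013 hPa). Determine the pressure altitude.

Pressure correction = (1013 − 1009) × 30 = +120 ft.
Pressure altitude = 10620 + (+120) = 10740 ft.

10740 ft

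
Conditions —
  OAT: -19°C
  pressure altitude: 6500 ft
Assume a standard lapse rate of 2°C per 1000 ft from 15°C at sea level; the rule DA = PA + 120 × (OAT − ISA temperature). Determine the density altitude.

3980 ft

ISA temperature at 6500 ft = 15 − 2 × (6500/1000) = 2°C.
ISA deviation = -19 − 2 = -21°C.
Density altitude = 6500 + 120 × (-21) = 6500 + (-2520) = 3980 ft.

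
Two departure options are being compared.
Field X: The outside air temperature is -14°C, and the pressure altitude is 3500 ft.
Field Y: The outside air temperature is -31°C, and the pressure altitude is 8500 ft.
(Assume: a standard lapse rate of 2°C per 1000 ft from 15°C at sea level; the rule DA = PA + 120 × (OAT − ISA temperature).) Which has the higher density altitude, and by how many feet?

Field Y by 4160 ft

Field X: ISA temp = 8°C, deviation -22°C, DA = 3500 + 120 × (-22) = 860 ft.
Field Y: ISA temp = -2°C, deviation -29°C, DA = 8500 + 120 × (-29) = 5020 ft.
Field Y is higher by 5020 − 860 = 4160 ft.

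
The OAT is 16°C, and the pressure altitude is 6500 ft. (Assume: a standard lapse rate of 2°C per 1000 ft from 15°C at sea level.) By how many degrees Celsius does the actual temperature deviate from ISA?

ISA temperature at 6500 ft = 15 − 2 × (6500/1000) = 2°C.
Deviation = OAT − ISA = 16 − 2 = +14°C.

ISA+14°C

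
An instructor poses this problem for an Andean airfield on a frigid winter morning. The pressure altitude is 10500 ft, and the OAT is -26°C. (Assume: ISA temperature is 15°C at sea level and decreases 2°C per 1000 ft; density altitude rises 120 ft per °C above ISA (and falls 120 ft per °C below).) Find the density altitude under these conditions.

ISA temperature at 10500 ft = 15 − 2 × (10500/1000) = -6°C.
ISA deviation = -26 − (-6) = -20°C.
Density altitude = 10500 + 120 × (-20) = 10500 + (-2400) = 8100 ft.

8100 ft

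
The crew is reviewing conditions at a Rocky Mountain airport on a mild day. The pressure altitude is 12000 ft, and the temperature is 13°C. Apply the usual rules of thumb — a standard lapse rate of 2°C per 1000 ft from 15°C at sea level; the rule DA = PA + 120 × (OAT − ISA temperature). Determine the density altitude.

14640 ft

ISA temperature at 12000 ft = 15 − 2 × (12000/1000) = -9°C.
ISA deviation = 13 − (-9) = +22°C.
Density altitude = 12000 + 120 × (22) = 12000 + (+2640) = 14640 ft.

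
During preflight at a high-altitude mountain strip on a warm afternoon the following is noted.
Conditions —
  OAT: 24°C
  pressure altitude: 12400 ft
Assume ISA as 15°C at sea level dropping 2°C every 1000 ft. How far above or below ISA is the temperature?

ISA temperature at 12400 ft = 15 − 2 × (12400/1000) = -9.8°C.
Deviation = OAT − ISA = 24 − (-9.8) = +33.8°C.

ISA+33.8°C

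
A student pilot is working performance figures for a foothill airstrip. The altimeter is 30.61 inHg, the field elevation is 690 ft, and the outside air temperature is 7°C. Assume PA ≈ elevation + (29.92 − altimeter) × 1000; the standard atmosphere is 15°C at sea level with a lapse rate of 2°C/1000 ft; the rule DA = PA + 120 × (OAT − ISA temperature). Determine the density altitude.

-960 ft

Pressure altitude = 690 + (29.92 − 30.61) × 1000 = 690 + (-690) = 0 ft.
ISA temperature at 0 ft = 15 − 2 × (0/1000) = 15°C.
ISA deviation = 7 − 15 = -8°C.
Density altitude = 0 + 120 × (-8) = -960 ft.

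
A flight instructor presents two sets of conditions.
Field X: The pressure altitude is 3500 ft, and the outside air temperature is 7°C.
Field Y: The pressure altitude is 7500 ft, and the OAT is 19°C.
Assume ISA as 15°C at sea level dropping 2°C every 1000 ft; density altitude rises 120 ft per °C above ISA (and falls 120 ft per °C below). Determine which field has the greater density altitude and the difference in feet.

Field X: ISA temp = 8°C, deviation -1°C, DA = 3500 + 120 × (-1) = 3380 ft.
Field Y: ISA temp = 0°C, deviation +19°C, DA = 7500 + 120 × 19 = 9780 ft.
Field Y is higher by 9780 − 3380 = 6400 ft.

Field Y by 6400 ft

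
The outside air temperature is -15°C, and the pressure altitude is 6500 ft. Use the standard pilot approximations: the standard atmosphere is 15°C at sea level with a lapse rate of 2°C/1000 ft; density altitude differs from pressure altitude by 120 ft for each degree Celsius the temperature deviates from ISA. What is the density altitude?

4460 ft

ISA temperature at 6500 ft = 15 − 2 × (6500/1000) = 2°C.
ISA deviation = -15 − 2 = -17°C.
Density altitude = 6500 + 120 × (-17) = 6500 + (-2040) = 4460 ft.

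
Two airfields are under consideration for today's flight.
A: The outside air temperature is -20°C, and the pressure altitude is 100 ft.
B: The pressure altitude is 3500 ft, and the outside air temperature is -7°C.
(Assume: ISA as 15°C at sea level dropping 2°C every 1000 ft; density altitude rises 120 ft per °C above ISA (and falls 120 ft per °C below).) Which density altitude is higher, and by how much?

A: ISA temp = 14.8°C, deviation -34.8°C, DA = 100 + 120 × (-34.8) = -4076 ft.
B: ISA temp = 8°C, deviation -15°C, DA = 3500 + 120 × (-15) = 1700 ft.
B is higher by 1700 − (-4076) = 5776 ft.

B by 5776 ft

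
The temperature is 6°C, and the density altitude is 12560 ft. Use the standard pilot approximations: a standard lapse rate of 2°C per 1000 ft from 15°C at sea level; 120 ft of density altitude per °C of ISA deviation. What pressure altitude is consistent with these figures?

DA = PA + 120 × (OAT − (15 − 2·PA/1000)) = PA + 120·OAT − 1800 + 0.24·PA = 1.24·PA + 120·OAT − 1800.
So 1.24·PA = 12560 − 120 × 6 + 1800 = 13640.
PA = 13640 / 1.24 = 11000 ft.

11000 ft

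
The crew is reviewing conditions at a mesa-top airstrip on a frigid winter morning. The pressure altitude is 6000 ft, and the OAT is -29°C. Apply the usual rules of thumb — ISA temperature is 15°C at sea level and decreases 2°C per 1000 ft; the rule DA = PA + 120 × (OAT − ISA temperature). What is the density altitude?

ISA temperature at 6000 ft = 15 − 2 × (6000/1000) = 3°C.
ISA deviation = -29 − 3 = -32°C.
Density altitude = 6000 + 120 × (-32) = 6000 + (-3840) = 2160 ft.

2160 ft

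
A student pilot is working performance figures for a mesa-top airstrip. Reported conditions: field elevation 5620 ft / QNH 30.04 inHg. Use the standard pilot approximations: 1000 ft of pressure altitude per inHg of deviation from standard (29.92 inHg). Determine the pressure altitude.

5500 ft

Pressure correction = (29.92 − 30.04) × 1000 = -120 ft.
Pressure altitude = 5620 + (-120) = 5500 ft.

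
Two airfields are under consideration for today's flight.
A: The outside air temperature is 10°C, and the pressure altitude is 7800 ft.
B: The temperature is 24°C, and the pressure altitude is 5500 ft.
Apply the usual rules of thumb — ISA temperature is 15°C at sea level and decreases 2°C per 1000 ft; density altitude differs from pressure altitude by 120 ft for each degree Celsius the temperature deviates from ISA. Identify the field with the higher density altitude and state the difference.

A by 1172 ft

A: ISA temp = -0.6°C, deviation +10.6°C, DA = 7800 + 120 × 10.6 = 9072 ft.
B: ISA temp = 4°C, deviation +20°C, DA = 5500 + 120 × 20 = 7900 ft.
A is higher by 9072 − 7900 = 1172 ft.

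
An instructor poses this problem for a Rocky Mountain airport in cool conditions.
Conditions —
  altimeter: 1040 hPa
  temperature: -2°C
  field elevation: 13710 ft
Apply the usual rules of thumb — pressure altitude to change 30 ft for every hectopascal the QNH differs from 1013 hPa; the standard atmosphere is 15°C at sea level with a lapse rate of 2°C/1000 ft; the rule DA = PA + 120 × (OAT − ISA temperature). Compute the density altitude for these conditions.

Pressure altitude = 13710 + (1013 − 1040) × 30 = 13710 + (-810) = 12900 ft.
ISA temperature at 12900 ft = 15 − 2 × (12900/1000) = -10.8°C.
ISA deviation = -2 − (-10.8) = +8.8°C.
Density altitude = 12900 + 120 × (8.8) = 13956 ft.

13956 ft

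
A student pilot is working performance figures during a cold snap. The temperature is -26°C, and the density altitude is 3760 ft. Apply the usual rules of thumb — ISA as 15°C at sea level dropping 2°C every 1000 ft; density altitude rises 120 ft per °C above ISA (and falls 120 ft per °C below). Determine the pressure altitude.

DA = PA + 120 × (OAT − (15 − 2·PA/1000)) = PA + 120·OAT − 1800 + 0.24·PA = 1.24·PA + 120·OAT − 1800.
So 1.24·PA = 3760 − 120 × (-26) + 1800 = 8680.
PA = 8680 / 1.24 = 7000 ft.

7000 ft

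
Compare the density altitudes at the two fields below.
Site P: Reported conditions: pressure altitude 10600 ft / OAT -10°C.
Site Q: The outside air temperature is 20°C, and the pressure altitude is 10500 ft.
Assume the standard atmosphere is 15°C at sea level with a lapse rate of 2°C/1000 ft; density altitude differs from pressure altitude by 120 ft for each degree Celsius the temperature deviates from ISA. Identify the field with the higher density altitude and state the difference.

Site P: ISA temp = -6.2°C, deviation -3.8°C, DA = 10600 + 120 × (-3.8) = 10144 ft.
Site Q: ISA temp = -6°C, deviation +26°C, DA = 10500 + 120 × 26 = 13620 ft.
Site Q is higher by 13620 − 10144 = 3476 ft.

Site Q by 3476 ft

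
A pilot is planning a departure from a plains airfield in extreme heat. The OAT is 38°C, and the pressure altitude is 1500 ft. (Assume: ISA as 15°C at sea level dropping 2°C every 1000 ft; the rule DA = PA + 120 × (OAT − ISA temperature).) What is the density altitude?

4620 ft

ISA temperature at 1500 ft = 15 − 2 × (1500/1000) = 12°C.
ISA deviation = 38 − 12 = +26°C.
Density altitude = 1500 + 120 × (26) = 1500 + (+3120) = 4620 ft.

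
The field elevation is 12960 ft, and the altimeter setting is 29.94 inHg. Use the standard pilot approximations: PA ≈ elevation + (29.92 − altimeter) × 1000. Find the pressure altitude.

Pressure correction = (29.92 − 29.94) × 1000 = -20 ft.
Pressure altitude = 12960 + (-20) = 12940 ft.

12940 ft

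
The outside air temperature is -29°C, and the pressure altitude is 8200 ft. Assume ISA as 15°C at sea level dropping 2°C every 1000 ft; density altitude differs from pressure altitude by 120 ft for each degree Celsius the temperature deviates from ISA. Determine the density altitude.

4888 ft

ISA temperature at 8200 ft = 15 − 2 × (8200/1000) = -1.4°C.
ISA deviation = -29 − (-1.4) = -27.6°C.
Density altitude = 8200 + 120 × (-27.6) = 8200 + (-3312) = 4888 ft.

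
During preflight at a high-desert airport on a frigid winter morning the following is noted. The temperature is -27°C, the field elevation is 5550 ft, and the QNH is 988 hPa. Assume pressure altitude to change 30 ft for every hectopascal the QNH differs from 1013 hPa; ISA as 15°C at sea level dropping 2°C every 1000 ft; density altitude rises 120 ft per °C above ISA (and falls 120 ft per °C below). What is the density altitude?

Pressure altitude = 5550 + (1013 − 988) × 30 = 5550 + (+750) = 6300 ft.
ISA temperature at 6300 ft = 15 − 2 × (6300/1000) = 2.4°C.
ISA deviation = -27 − 2.4 = -29.4°C.
Density altitude = 6300 + 120 × (-29.4) = 2772 ft.

2772 ft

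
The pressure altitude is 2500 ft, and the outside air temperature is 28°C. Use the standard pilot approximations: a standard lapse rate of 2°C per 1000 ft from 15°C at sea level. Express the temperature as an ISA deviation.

ISA temperature at 2500 ft = 15 − 2 × (2500/1000) = 10°C.
Deviation = OAT − ISA = 28 − 10 = +18°C.

ISA+18°C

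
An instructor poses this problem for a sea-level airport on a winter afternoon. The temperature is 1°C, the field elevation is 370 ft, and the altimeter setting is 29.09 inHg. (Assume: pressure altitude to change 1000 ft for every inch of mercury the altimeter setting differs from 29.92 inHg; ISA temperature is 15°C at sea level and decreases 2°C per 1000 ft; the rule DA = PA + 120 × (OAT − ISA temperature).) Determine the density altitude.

Pressure altitude = 370 + (29.92 − 29.09) × 1000 = 370 + (+830) = 1200 ft.
ISA temperature at 1200 ft = 15 − 2 × (1200/1000) = 12.6°C.
ISA deviation = 1 − 12.6 = -11.6°C.
Density altitude = 1200 + 120 × (-11.6) = -192 ft.

-192 ft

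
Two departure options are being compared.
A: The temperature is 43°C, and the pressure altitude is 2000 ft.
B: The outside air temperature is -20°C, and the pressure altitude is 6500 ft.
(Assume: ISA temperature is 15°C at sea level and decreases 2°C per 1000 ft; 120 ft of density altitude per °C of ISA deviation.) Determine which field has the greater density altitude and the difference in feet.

A by 1980 ft

A: ISA temp = 11°C, deviation +32°C, DA = 2000 + 120 × 32 = 5840 ft.
B: ISA temp = 2°C, deviation -22°C, DA = 6500 + 120 × (-22) = 3860 ft.
A is higher by 5840 − 3860 = 1980 ft.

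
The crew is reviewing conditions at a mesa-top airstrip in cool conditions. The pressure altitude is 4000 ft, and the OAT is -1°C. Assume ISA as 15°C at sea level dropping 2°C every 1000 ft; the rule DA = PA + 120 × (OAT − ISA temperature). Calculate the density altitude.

ISA temperature at 4000 ft = 15 − 2 × (4000/1000) = 7°C.
ISA deviation = -1 − 7 = -8°C.
Density altitude = 4000 + 120 × (-8) = 4000 + (-960) = 3040 ft.

3040 ft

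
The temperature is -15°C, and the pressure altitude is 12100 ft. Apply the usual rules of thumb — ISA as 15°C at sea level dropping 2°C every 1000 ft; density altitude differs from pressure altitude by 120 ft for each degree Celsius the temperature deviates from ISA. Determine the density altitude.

11404 ft

ISA temperature at 12100 ft = 15 − 2 × (12100/1000) = -9.2°C.
ISA deviation = -15 − (-9.2) = -5.8°C.
Density altitude = 12100 + 120 × (-5.8) = 12100 + (-696) = 11404 ft.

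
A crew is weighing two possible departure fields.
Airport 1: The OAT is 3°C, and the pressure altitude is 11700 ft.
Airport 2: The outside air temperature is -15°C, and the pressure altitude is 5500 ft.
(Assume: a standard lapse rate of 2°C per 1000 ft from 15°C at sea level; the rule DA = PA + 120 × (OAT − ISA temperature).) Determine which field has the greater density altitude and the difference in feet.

Airport 1: ISA temp = -8.4°C, deviation +11.4°C, DA = 11700 + 120 × 11.4 = 13068 ft.
Airport 2: ISA temp = 4°C, deviation -19°C, DA = 5500 + 120 × (-19) = 3220 ft.
Airport 1 is higher by 13068 − 3220 = 9848 ft.

Airport 1 by 9848 ft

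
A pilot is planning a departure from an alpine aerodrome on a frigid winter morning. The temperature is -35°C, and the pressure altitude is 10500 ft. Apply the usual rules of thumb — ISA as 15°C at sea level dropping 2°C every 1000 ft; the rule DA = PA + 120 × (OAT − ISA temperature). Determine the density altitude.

ISA temperature at 10500 ft = 15 − 2 × (10500/1000) = -6°C.
ISA deviation = -35 − (-6) = -29°C.
Density altitude = 10500 + 120 × (-29) = 10500 + (-3480) = 7020 ft.

7020 ft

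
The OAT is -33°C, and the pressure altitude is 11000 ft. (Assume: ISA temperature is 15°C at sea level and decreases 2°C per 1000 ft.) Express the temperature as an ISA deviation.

ISA-26°C

ISA temperature at 11000 ft = 15 − 2 × (11000/1000) = -7°C.
Deviation = OAT − ISA = -33 − (-7) = -26°C.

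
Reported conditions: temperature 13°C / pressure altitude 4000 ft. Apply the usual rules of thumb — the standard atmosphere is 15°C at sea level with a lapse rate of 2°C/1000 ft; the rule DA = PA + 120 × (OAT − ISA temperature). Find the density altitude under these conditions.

4720 ft

ISA temperature at 4000 ft = 15 − 2 × (4000/1000) = 7°C.
ISA deviation = 13 − 7 = +6°C.
Density altitude = 4000 + 120 × (6) = 4000 + (+720) = 4720 ft.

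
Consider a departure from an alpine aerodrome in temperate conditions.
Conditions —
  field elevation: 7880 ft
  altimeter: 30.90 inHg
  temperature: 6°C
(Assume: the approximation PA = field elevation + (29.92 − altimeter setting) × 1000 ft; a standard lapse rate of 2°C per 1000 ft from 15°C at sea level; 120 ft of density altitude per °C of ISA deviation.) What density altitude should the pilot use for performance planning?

Pressure altitude = 7880 + (29.92 − 30.90) × 1000 = 7880 + (-980) = 6900 ft.
ISA temperature at 6900 ft = 15 − 2 × (6900/1000) = 1.2°C.
ISA deviation = 6 − 1.2 = +4.8°C.
Density altitude = 6900 + 120 × (4.8) = 7476 ft.

7476 ft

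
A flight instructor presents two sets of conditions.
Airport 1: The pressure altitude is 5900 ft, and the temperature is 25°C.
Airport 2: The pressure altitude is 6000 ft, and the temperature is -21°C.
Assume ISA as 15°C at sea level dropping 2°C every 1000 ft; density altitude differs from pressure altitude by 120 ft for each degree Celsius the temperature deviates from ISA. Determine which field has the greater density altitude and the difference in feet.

Airport 1: ISA temp = 3.2°C, deviation +21.8°C, DA = 5900 + 120 × 21.8 = 8516 ft.
Airport 2: ISA temp = 3°C, deviation -24°C, DA = 6000 + 120 × (-24) = 3120 ft.
Airport 1 is higher by 8516 − 3120 = 5396 ft.

Airport 1 by 5396 ft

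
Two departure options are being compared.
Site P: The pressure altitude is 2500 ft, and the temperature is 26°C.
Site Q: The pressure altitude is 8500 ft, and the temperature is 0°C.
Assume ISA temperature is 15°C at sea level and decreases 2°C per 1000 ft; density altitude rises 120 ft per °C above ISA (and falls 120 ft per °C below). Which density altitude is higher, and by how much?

Site Q by 4320 ft

Site P: ISA temp = 10°C, deviation +16°C, DA = 2500 + 120 × 16 = 4420 ft.
Site Q: ISA temp = -2°C, deviation +2°C, DA = 8500 + 120 × 2 = 8740 ft.
Site Q is higher by 8740 − 4420 = 4320 ft.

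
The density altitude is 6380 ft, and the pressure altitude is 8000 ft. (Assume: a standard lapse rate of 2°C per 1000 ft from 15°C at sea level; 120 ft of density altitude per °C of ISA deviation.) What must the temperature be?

-14.5°C

Density altitude − pressure altitude = 6380 − 8000 = -1620 ft.
At 120 ft/°C that is an ISA deviation of -1620/120 = -13.5°C.
ISA temperature at 8000 ft = 15 − 2 × (8000/1000) = -1°C.
OAT = ISA + deviation = -1 + (-13.5) = -14.5°C.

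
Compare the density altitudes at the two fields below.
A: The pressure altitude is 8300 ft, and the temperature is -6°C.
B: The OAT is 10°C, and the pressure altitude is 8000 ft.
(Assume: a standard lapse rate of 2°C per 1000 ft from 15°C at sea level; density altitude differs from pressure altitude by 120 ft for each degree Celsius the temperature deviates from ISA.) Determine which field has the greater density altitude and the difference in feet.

A: ISA temp = -1.6°C, deviation -4.4°C, DA = 8300 + 120 × (-4.4) = 7772 ft.
B: ISA temp = -1°C, deviation +11°C, DA = 8000 + 120 × 11 = 9320 ft.
B is higher by 9320 − 7772 = 1548 ft.

B by 1548 ft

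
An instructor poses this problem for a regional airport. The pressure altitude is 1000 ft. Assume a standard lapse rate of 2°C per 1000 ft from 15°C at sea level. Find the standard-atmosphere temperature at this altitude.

13°C

ISA temperature = 15 − 2 × (1000/1000) = 15 − 2 = 13°C.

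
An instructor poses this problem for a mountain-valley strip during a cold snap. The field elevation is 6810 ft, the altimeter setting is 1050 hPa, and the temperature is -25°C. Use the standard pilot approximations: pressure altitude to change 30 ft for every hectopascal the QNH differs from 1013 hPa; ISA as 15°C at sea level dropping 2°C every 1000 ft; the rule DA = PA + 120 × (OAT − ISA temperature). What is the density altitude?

2268 ft

Pressure altitude = 6810 + (1013 − 1050) × 30 = 6810 + (-1110) = 5700 ft.
ISA temperature at 5700 ft = 15 − 2 × (5700/1000) = 3.6°C.
ISA deviation = -25 − 3.6 = -28.6°C.
Density altitude = 5700 + 120 × (-28.6) = 2268 ft.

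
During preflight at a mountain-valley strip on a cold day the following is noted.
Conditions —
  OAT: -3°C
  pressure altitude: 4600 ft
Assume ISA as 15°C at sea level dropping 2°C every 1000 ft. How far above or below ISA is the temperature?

ISA temperature at 4600 ft = 15 − 2 × (4600/1000) = 5.8°C.
Deviation = OAT − ISA = -3 − 5.8 = -8.8°C.

ISA-8.8°C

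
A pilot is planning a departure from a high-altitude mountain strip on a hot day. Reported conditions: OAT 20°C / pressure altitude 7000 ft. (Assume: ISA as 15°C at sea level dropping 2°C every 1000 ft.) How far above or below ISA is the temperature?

ISA+19°C

ISA temperature at 7000 ft = 15 − 2 × (7000/1000) = 1°C.
Deviation = OAT − ISA = 20 − 1 = +19°C.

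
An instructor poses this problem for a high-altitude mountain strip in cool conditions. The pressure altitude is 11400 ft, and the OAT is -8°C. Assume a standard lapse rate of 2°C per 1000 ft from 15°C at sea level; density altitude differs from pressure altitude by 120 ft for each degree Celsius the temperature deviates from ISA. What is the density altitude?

ISA temperature at 11400 ft = 15 − 2 × (11400/1000) = -7.8°C.
ISA deviation = -8 − (-7.8) = -0.2°C.
Density altitude = 11400 + 120 × (-0.2) = 11400 + (-24) = 11376 ft.

11376 ft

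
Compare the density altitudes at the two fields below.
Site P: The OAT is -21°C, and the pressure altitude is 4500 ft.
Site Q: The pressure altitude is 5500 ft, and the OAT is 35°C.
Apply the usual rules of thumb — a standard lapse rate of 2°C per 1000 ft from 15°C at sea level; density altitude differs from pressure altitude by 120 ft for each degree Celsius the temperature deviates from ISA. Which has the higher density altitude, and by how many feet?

Site P: ISA temp = 6°C, deviation -27°C, DA = 4500 + 120 × (-27) = 1260 ft.
Site Q: ISA temp = 4°C, deviation +31°C, DA = 5500 + 120 × 31 = 9220 ft.
Site Q is higher by 9220 − 1260 = 7960 ft.

Site Q by 7960 ft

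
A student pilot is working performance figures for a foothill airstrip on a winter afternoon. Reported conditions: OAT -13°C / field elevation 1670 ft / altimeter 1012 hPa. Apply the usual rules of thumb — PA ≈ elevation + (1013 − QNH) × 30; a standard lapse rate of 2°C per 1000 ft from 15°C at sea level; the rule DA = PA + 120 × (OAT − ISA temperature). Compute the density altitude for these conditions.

-1252 ft

Pressure altitude = 1670 + (1013 − 1012) × 30 = 1670 + (+30) = 1700 ft.
ISA temperature at 1700 ft = 15 − 2 × (1700/1000) = 11.6°C.
ISA deviation = -13 − 11.6 = -24.6°C.
Density altitude = 1700 + 120 × (-24.6) = -1252 ft.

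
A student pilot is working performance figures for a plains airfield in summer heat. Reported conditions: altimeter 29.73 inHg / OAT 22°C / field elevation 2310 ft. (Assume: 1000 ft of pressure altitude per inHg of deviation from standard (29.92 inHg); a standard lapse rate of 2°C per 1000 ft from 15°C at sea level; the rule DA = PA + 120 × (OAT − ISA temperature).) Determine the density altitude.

Pressure altitude = 2310 + (29.92 − 29.73) × 1000 = 2310 + (+190) = 2500 ft.
ISA temperature at 2500 ft = 15 − 2 × (2500/1000) = 10°C.
ISA deviation = 22 − 10 = +12°C.
Density altitude = 2500 + 120 × (12) = 3940 ft.

3940 ft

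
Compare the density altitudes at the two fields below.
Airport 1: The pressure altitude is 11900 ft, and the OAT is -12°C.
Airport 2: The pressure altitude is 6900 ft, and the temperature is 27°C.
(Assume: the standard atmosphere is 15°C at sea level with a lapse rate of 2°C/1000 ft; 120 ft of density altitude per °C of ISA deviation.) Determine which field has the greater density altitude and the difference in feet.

Airport 1: ISA temp = -8.8°C, deviation -3.2°C, DA = 11900 + 120 × (-3.2) = 11516 ft.
Airport 2: ISA temp = 1.2°C, deviation +25.8°C, DA = 6900 + 120 × 25.8 = 9996 ft.
Airport 1 is higher by 11516 − 9996 = 1520 ft.

Airport 1 by 1520 ft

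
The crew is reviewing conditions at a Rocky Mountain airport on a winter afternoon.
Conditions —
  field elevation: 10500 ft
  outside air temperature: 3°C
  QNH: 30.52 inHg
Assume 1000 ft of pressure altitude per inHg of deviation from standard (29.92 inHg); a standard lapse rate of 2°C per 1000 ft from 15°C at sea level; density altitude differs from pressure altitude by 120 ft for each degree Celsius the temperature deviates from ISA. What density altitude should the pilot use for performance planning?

10836 ft

Pressure altitude = 10500 + (29.92 − 30.52) × 1000 = 10500 + (-600) = 9900 ft.
ISA temperature at 9900 ft = 15 − 2 × (9900/1000) = -4.8°C.
ISA deviation = 3 − (-4.8) = +7.8°C.
Density altitude = 9900 + 120 × (7.8) = 10836 ft.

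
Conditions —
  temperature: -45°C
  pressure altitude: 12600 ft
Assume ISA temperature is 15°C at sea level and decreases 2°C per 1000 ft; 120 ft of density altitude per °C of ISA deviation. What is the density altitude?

8424 ft

ISA temperature at 12600 ft = 15 − 2 × (12600/1000) = -10.2°C.
ISA deviation = -45 − (-10.2) = -34.8°C.
Density altitude = 12600 + 120 × (-34.8) = 12600 + (-4176) = 8424 ft.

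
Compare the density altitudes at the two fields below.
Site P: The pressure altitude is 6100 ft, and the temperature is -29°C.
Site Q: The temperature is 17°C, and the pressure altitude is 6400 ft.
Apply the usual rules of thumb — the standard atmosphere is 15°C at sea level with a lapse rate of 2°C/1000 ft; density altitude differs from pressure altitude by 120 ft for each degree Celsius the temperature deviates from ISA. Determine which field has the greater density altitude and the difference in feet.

Site Q by 5892 ft

Site P: ISA temp = 2.8°C, deviation -31.8°C, DA = 6100 + 120 × (-31.8) = 2284 ft.
Site Q: ISA temp = 2.2°C, deviation +14.8°C, DA = 6400 + 120 × 14.8 = 8176 ft.
Site Q is higher by 8176 − 2284 = 5892 ft.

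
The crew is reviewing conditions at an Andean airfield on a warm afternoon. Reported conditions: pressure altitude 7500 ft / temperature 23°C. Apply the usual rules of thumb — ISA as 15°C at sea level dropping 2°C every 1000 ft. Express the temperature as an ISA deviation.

ISA temperature at 7500 ft = 15 − 2 × (7500/1000) = 0°C.
Deviation = OAT − ISA = 23 − 0 = +23°C.

ISA+23°C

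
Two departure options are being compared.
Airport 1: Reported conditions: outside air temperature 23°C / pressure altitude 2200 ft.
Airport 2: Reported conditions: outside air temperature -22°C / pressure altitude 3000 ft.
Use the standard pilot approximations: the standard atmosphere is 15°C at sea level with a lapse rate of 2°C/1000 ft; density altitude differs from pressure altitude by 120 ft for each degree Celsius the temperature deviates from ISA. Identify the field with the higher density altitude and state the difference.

Airport 1: ISA temp = 10.6°C, deviation +12.4°C, DA = 2200 + 120 × 12.4 = 3688 ft.
Airport 2: ISA temp = 9°C, deviation -31°C, DA = 3000 + 120 × (-31) = -720 ft.
Airport 1 is higher by 3688 − (-720) = 4408 ft.

Airport 1 by 4408 ft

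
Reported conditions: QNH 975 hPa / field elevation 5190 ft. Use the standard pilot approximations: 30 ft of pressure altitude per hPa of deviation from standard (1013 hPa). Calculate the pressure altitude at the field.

Pressure correction = (1013 − 975) × 30 = +1140 ft.
Pressure altitude = 5190 + (+1140) = 6330 ft.

6330 ft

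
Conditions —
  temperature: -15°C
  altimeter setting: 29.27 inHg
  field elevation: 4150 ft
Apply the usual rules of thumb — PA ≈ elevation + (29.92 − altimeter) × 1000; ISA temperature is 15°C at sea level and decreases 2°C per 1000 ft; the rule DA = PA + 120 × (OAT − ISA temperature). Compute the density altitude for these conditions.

Pressure altitude = 4150 + (29.92 − 29.27) × 1000 = 4150 + (+650) = 4800 ft.
ISA temperature at 4800 ft = 15 − 2 × (4800/1000) = 5.4°C.
ISA deviation = -15 − 5.4 = -20.4°C.
Density altitude = 4800 + 120 × (-20.4) = 2352 ft.

2352 ft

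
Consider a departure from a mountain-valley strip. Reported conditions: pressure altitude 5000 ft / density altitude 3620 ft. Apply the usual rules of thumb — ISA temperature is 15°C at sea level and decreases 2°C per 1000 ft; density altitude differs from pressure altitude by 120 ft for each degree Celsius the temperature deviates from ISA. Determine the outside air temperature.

-6.5°C

Density altitude − pressure altitude = 3620 − 5000 = -1380 ft.
At 120 ft/°C that is an ISA deviation of -1380/120 = -11.5°C.
ISA temperature at 5000 ft = 15 − 2 × (5000/1000) = 5°C.
OAT = ISA + deviation = 5 + (-11.5) = -6.5°C.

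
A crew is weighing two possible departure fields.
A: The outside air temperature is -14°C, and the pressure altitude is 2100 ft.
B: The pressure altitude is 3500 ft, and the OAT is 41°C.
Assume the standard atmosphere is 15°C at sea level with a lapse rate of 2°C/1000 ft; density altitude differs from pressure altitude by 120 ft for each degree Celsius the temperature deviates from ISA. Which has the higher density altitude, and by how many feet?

B by 8336 ft

A: ISA temp = 10.8°C, deviation -24.8°C, DA = 2100 + 120 × (-24.8) = -876 ft.
B: ISA temp = 8°C, deviation +33°C, DA = 3500 + 120 × 33 = 7460 ft.
B is higher by 7460 − (-876) = 8336 ft.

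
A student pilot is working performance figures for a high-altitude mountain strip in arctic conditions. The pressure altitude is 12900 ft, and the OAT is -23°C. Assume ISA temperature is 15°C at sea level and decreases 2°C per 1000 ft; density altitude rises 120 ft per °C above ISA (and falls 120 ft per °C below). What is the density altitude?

ISA temperature at 12900 ft = 15 − 2 × (12900/1000) = -10.8°C.
ISA deviation = -23 − (-10.8) = -12.2°C.
Density altitude = 12900 + 120 × (-12.2) = 12900 + (-1464) = 11436 ft.

11436 ft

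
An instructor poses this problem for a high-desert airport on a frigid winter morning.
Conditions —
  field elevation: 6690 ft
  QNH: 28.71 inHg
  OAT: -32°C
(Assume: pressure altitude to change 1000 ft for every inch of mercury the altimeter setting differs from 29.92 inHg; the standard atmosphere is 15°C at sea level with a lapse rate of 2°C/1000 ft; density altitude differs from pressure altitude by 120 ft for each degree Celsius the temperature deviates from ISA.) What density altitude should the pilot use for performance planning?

Pressure altitude = 6690 + (29.92 − 28.71) × 1000 = 6690 + (+1210) = 7900 ft.
ISA temperature at 7900 ft = 15 − 2 × (7900/1000) = -0.8°C.
ISA deviation = -32 − (-0.8) = -31.2°C.
Density altitude = 7900 + 120 × (-31.2) = 4156 ft.

4156 ft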